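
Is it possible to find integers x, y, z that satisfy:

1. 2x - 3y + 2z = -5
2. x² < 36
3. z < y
Yes

Take x = -1, y = 1, z = 0. Substituting into each constraint:
  (1) 2(-1) - 3(1) + 2(0) = -5 ✓
  (2) x² = (-1)² = 1, and 1 < 36 ✓
  (3) 0 < 1 ✓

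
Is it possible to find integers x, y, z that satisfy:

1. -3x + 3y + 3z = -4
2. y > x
No

Even the single constraint (-3x + 3y + 3z = -4) is infeasible over the integers.

  - -3x + 3y + 3z = -4: every term on the left is divisible by 3, so the LHS ≡ 0 (mod 3), but the RHS -4 is not — no integer solution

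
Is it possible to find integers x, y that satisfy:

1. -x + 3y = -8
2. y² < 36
Yes

Take x = 8, y = 0. Substituting into each constraint:
  (1) (-8) + 3(0) = -8 ✓
  (2) y² = (0)² = 0, and 0 < 36 ✓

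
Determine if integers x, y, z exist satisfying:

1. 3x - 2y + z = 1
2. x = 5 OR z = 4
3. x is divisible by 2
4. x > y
No

A contradictory subset is {3x - 2y + z = 1, x = 5 OR z = 4, x is divisible by 2}. No integer assignment can satisfy these jointly:

  - 3x - 2y + z = 1: is a linear equation tying the variables together
  - x = 5 OR z = 4: forces a choice: either x = 5 or z = 4
  - x is divisible by 2: restricts x to multiples of 2

Split on the disjunction (x = 5 OR z = 4):
  • If x = 5: this contradicts the divisibility constraint — 5 is not a multiple of 2.
  • If z = 4: with z = 4, writing x = 2x', every remaining term of the linear equation is divisible by 2, so the left side is ≡ 0 (mod 2); but the right side -3 ≡ 1 (mod 2). No integers can satisfy it.
Both branches are infeasible, so the system has no integer solution.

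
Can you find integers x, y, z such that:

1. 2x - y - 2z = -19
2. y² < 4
Yes

Take x = -9, y = 1, z = 0. Substituting into each constraint:
  (1) 2(-9) + (-1) - 2(0) = -19 ✓
  (2) y² = (1)² = 1, and 1 < 4 ✓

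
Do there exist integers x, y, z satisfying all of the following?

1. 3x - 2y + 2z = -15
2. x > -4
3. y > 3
Yes

Take x = -1, y = 6, z = 0. Substituting into each constraint:
  (1) 3(-1) - 2(6) + 2(0) = -15 ✓
  (2) -1 > -4 ✓
  (3) 6 > 3 ✓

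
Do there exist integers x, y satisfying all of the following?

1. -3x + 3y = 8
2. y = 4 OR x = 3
No

Even the single constraint (-3x + 3y = 8) is infeasible over the integers.

  - -3x + 3y = 8: every term on the left is divisible by 3, so the LHS ≡ 0 (mod 3), but the RHS 8 is not — no integer solution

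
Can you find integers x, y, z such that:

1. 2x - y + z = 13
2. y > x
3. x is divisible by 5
Yes

Take x = 0, y = 1, z = 14. Substituting into each constraint:
  (1) 2(0) + (-1) + 14 = 13 ✓
  (2) 1 > 0 ✓
  (3) 0 = 5 × 0, remainder 0 ✓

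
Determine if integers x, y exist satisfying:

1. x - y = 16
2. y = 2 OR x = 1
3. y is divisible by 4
No

The full constraint system is jointly infeasible over the integers. Each constraint and what it forces:

  - x - y = 16: is a linear equation tying the variables together
  - y = 2 OR x = 1: forces a choice: either y = 2 or x = 1
  - y is divisible by 4: restricts y to multiples of 4

Split on the disjunction (y = 2 OR x = 1):
  • If y = 2: this contradicts the divisibility constraint — 2 is not a multiple of 4.
  • If x = 1: with x = 1, writing y = 4y', every remaining term of the linear equation is divisible by 4, so the left side is ≡ 0 (mod 4); but the right side 15 ≡ 3 (mod 4). No integers can satisfy it.
Both branches are infeasible, so the system has no integer solution.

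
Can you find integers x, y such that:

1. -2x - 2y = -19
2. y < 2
No

Even the single constraint (-2x - 2y = -19) is infeasible over the integers.

  - -2x - 2y = -19: every term on the left is divisible by 2, so the LHS ≡ 0 (mod 2), but the RHS -19 is not — no integer solution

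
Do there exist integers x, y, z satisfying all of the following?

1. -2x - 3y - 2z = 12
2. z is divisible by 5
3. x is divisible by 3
Yes

Take x = 0, y = -4, z = 0. Substituting into each constraint:
  (1) -2(0) - 3(-4) - 2(0) = 12 ✓
  (2) 0 = 5 × 0, remainder 0 ✓
  (3) 0 = 3 × 0, remainder 0 ✓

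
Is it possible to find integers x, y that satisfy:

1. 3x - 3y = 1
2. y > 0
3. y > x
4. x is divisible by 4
No

Even the single constraint (3x - 3y = 1) is infeasible over the integers.

  - 3x - 3y = 1: every term on the left is divisible by 3, so the LHS ≡ 0 (mod 3), but the RHS 1 is not — no integer solution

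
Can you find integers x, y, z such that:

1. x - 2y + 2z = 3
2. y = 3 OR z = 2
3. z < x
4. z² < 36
Yes

Take x = 3, y = 2, z = 2. Substituting into each constraint:
  (1) 3 - 2(2) + 2(2) = 3 ✓
  (2) z = 2, target 2 ✓ (second branch holds)
  (3) 2 < 3 ✓
  (4) z² = (2)² = 4, and 4 < 36 ✓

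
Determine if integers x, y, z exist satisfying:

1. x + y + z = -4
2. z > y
Yes

Take x = -5, y = 0, z = 1. Substituting into each constraint:
  (1) (-5) + 0 + 1 = -4 ✓
  (2) 1 > 0 ✓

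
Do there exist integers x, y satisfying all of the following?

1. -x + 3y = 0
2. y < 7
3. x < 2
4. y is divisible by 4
Yes

Take x = 0, y = 0. Substituting into each constraint:
  (1) 0 + 3(0) = 0 ✓
  (2) 0 < 7 ✓
  (3) 0 < 2 ✓
  (4) 0 = 4 × 0, remainder 0 ✓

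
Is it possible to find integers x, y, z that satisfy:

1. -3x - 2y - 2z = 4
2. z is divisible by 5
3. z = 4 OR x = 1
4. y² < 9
No

A contradictory subset is {-3x - 2y - 2z = 4, z is divisible by 5, z = 4 OR x = 1}. No integer assignment can satisfy these jointly:

  - -3x - 2y - 2z = 4: is a linear equation tying the variables together
  - z is divisible by 5: restricts z to multiples of 5
  - z = 4 OR x = 1: forces a choice: either z = 4 or x = 1

Split on the disjunction (z = 4 OR x = 1):
  • If z = 4: this contradicts the divisibility constraint — 4 is not a multiple of 5.
  • If x = 1: with x = 1, writing z = 5z', every remaining term of the linear equation is divisible by 2, so the left side is ≡ 0 (mod 2); but the right side 7 ≡ 1 (mod 2). No integers can satisfy it.
Both branches are infeasible, so the system has no integer solution.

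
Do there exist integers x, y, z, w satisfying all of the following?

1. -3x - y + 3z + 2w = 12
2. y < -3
Yes

Take x = 0, y = -4, z = 0, w = 4. Substituting into each constraint:
  (1) -3(0) + 4 + 3(0) + 2(4) = 12 ✓
  (2) -4 < -3 ✓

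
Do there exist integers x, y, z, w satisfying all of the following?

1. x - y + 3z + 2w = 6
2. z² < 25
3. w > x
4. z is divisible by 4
Yes

Take x = -1, y = -7, z = 0, w = 0. Substituting into each constraint:
  (1) (-1) + 7 + 3(0) + 2(0) = 6 ✓
  (2) z² = (0)² = 0, and 0 < 25 ✓
  (3) 0 > -1 ✓
  (4) 0 = 4 × 0, remainder 0 ✓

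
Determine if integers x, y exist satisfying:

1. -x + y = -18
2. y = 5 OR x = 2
Yes

Take x = 2, y = -16. Substituting into each constraint:
  (1) (-2) + (-16) = -18 ✓
  (2) x = 2, target 2 ✓ (second branch holds)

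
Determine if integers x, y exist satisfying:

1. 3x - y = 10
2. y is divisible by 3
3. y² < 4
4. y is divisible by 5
No

A contradictory subset is {3x - y = 10, y is divisible by 3}. No integer assignment can satisfy these jointly:

  - 3x - y = 10: is a linear equation tying the variables together
  - y is divisible by 3: restricts y to multiples of 3

Modular obstruction: writing y = 3y', every remaining term of the linear equation is divisible by 3, so the left side is ≡ 0 (mod 3); but the right side 10 ≡ 1 (mod 3). No integers can satisfy it.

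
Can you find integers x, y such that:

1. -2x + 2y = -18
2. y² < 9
Yes

Take x = 9, y = 0. Substituting into each constraint:
  (1) -2(9) + 2(0) = -18 ✓
  (2) y² = (0)² = 0, and 0 < 9 ✓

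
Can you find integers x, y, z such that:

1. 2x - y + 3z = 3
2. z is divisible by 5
Yes

Take x = 0, y = -3, z = 0. Substituting into each constraint:
  (1) 2(0) + 3 + 3(0) = 3 ✓
  (2) 0 = 5 × 0, remainder 0 ✓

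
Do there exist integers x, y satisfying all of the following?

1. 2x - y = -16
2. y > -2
Yes

Take x = 0, y = 16. Substituting into each constraint:
  (1) 2(0) + (-16) = -16 ✓
  (2) 16 > -2 ✓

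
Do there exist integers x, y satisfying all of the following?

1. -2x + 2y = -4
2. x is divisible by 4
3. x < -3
Yes

Take x = -4, y = -6. Substituting into each constraint:
  (1) -2(-4) + 2(-6) = -4 ✓
  (2) -4 = 4 × -1, remainder 0 ✓
  (3) -4 < -3 ✓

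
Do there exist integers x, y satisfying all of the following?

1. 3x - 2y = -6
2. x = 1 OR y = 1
No

The full constraint system is jointly infeasible over the integers. Each constraint and what it forces:

  - 3x - 2y = -6: is a linear equation tying the variables together
  - x = 1 OR y = 1: forces a choice: either x = 1 or y = 1

Split on the disjunction (x = 1 OR y = 1):
  • If x = 1: with x = 1, every remaining term of the linear equation is divisible by 2, so the left side is ≡ 0 (mod 2); but the right side -9 ≡ 1 (mod 2). No integers can satisfy it.
  • If y = 1: with y = 1, every remaining term of the linear equation is divisible by 3, so the left side is ≡ 0 (mod 3); but the right side -4 ≡ 2 (mod 3). No integers can satisfy it.
Both branches are infeasible, so the system has no integer solution.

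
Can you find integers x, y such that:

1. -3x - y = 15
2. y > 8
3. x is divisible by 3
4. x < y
Yes

Take x = -9, y = 12. Substituting into each constraint:
  (1) -3(-9) + (-12) = 15 ✓
  (2) 12 > 8 ✓
  (3) -9 = 3 × -3, remainder 0 ✓
  (4) -9 < 12 ✓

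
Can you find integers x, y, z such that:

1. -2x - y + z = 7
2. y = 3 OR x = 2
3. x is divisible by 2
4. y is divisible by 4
Yes

Take x = 2, y = 4, z = 15. Substituting into each constraint:
  (1) -2(2) + (-4) + 15 = 7 ✓
  (2) x = 2, target 2 ✓ (second branch holds)
  (3) 2 = 2 × 1, remainder 0 ✓
  (4) 4 = 4 × 1, remainder 0 ✓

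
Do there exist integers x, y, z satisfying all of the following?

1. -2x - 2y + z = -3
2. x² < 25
Yes

Take x = 2, y = 0, z = 1. Substituting into each constraint:
  (1) -2(2) - 2(0) + 1 = -3 ✓
  (2) x² = (2)² = 4, and 4 < 25 ✓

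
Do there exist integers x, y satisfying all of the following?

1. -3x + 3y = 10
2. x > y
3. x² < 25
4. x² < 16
No

Even the single constraint (-3x + 3y = 10) is infeasible over the integers.

  - -3x + 3y = 10: every term on the left is divisible by 3, so the LHS ≡ 0 (mod 3), but the RHS 10 is not — no integer solution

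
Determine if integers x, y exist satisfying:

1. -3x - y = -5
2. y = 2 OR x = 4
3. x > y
Yes

Take x = 4, y = -7. Substituting into each constraint:
  (1) -3(4) + 7 = -5 ✓
  (2) x = 4, target 4 ✓ (second branch holds)
  (3) 4 > -7 ✓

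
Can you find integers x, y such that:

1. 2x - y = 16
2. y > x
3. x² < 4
No

The full constraint system is jointly infeasible over the integers. Each constraint and what it forces:

  - 2x - y = 16: is a linear equation tying the variables together
  - y > x: bounds one variable relative to another variable
  - x² < 4: restricts x to |x| ≤ 1

Propagating the comparison: y > x and x ≥ -1 give y ≥ 0. Range argument: with x ∈ [-1, 1], y ∈ [0, ∞], the left side of the equation is at most 2, but the right side is 16 > 2. No integer solution exists.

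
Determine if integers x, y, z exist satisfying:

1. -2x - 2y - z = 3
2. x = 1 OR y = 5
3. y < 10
Yes

Take x = 1, y = -3, z = 1. Substituting into each constraint:
  (1) -2(1) - 2(-3) + (-1) = 3 ✓
  (2) x = 1, target 1 ✓ (first branch holds)
  (3) -3 < 10 ✓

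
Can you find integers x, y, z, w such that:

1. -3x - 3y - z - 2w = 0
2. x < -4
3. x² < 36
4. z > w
Yes

Take x = -5, y = 7, z = 0, w = -3. Substituting into each constraint:
  (1) -3(-5) - 3(7) + 0 - 2(-3) = 0 ✓
  (2) -5 < -4 ✓
  (3) x² = (-5)² = 25, and 25 < 36 ✓
  (4) 0 > -3 ✓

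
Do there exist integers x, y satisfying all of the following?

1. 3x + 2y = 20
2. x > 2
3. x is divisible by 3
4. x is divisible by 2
Yes

Take x = 6, y = 1. Substituting into each constraint:
  (1) 3(6) + 2(1) = 20 ✓
  (2) 6 > 2 ✓
  (3) 6 = 3 × 2, remainder 0 ✓
  (4) 6 = 2 × 3, remainder 0 ✓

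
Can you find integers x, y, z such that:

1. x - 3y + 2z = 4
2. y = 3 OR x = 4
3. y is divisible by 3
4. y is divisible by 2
Yes

Take x = 4, y = 6, z = 9. Substituting into each constraint:
  (1) 4 - 3(6) + 2(9) = 4 ✓
  (2) x = 4, target 4 ✓ (second branch holds)
  (3) 6 = 3 × 2, remainder 0 ✓
  (4) 6 = 2 × 3, remainder 0 ✓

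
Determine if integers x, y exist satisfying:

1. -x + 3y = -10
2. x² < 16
Yes

Take x = 1, y = -3. Substituting into each constraint:
  (1) (-1) + 3(-3) = -10 ✓
  (2) x² = (1)² = 1, and 1 < 16 ✓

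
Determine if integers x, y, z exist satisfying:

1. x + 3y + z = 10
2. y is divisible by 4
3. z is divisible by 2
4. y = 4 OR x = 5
Yes

Take x = -2, y = 4, z = 0. Substituting into each constraint:
  (1) (-2) + 3(4) + 0 = 10 ✓
  (2) 4 = 4 × 1, remainder 0 ✓
  (3) 0 = 2 × 0, remainder 0 ✓
  (4) y = 4, target 4 ✓ (first branch holds)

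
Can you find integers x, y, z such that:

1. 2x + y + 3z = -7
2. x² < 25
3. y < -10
Yes

Take x = 2, y = -11, z = 0. Substituting into each constraint:
  (1) 2(2) + (-11) + 3(0) = -7 ✓
  (2) x² = (2)² = 4, and 4 < 25 ✓
  (3) -11 < -10 ✓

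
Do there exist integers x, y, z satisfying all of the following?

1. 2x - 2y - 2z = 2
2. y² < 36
Yes

Take x = 1, y = 0, z = 0. Substituting into each constraint:
  (1) 2(1) - 2(0) - 2(0) = 2 ✓
  (2) y² = (0)² = 0, and 0 < 36 ✓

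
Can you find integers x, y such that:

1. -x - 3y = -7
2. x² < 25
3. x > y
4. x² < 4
No

A contradictory subset is {-x - 3y = -7, x > y, x² < 4}. No integer assignment can satisfy these jointly:

  - -x - 3y = -7: is a linear equation tying the variables together
  - x > y: bounds one variable relative to another variable
  - x² < 4: restricts x to |x| ≤ 1

Propagating the comparison: y < x and x ≤ 1 give y ≤ 0. Range argument: with x ∈ [-1, 1], y ∈ [−∞, 0], the left side of the equation is at least -1, but the right side is -7 < -1. No integer solution exists.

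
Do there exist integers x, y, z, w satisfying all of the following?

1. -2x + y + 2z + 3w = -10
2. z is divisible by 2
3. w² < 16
Yes

Take x = 0, y = -10, z = 0, w = 0. Substituting into each constraint:
  (1) -2(0) + (-10) + 2(0) + 3(0) = -10 ✓
  (2) 0 = 2 × 0, remainder 0 ✓
  (3) w² = (0)² = 0, and 0 < 16 ✓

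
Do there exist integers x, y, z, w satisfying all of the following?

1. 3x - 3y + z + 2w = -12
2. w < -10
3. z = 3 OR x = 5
Yes

Take x = 3, y = 0, z = 3, w = -12. Substituting into each constraint:
  (1) 3(3) - 3(0) + 3 + 2(-12) = -12 ✓
  (2) -12 < -10 ✓
  (3) z = 3, target 3 ✓ (first branch holds)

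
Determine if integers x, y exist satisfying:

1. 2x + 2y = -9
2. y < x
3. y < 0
No

Even the single constraint (2x + 2y = -9) is infeasible over the integers.

  - 2x + 2y = -9: every term on the left is divisible by 2, so the LHS ≡ 0 (mod 2), but the RHS -9 is not — no integer solution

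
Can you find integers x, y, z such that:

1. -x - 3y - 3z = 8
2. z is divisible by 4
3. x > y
Yes

Take x = 1, y = -3, z = 0. Substituting into each constraint:
  (1) (-1) - 3(-3) - 3(0) = 8 ✓
  (2) 0 = 4 × 0, remainder 0 ✓
  (3) 1 > -3 ✓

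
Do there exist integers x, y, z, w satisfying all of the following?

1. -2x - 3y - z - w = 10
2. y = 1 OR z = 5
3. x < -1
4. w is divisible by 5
Yes

Take x = -3, y = -3, z = 5, w = 0. Substituting into each constraint:
  (1) -2(-3) - 3(-3) + (-5) + 0 = 10 ✓
  (2) z = 5, target 5 ✓ (second branch holds)
  (3) -3 < -1 ✓
  (4) 0 = 5 × 0, remainder 0 ✓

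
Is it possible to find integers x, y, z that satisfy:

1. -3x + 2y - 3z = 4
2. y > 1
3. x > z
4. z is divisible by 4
Yes

Take x = 2, y = 5, z = 0. Substituting into each constraint:
  (1) -3(2) + 2(5) - 3(0) = 4 ✓
  (2) 5 > 1 ✓
  (3) 2 > 0 ✓
  (4) 0 = 4 × 0, remainder 0 ✓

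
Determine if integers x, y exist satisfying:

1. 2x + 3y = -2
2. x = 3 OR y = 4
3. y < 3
No

The full constraint system is jointly infeasible over the integers. Each constraint and what it forces:

  - 2x + 3y = -2: is a linear equation tying the variables together
  - x = 3 OR y = 4: forces a choice: either x = 3 or y = 4
  - y < 3: bounds one variable relative to a constant

Split on the disjunction (x = 3 OR y = 4):
  • If x = 3: with x = 3, every remaining term of the linear equation is divisible by 3, so the left side is ≡ 0 (mod 3); but the right side -8 ≡ 1 (mod 3). No integers can satisfy it.
  • If y = 4: this contradicts the bound y ≤ 2.
Both branches are infeasible, so the system has no integer solution.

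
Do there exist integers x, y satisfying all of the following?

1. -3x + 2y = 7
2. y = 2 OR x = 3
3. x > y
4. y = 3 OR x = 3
No

A contradictory subset is {-3x + 2y = 7, x > y, y = 3 OR x = 3}. No integer assignment can satisfy these jointly:

  - -3x + 2y = 7: is a linear equation tying the variables together
  - x > y: bounds one variable relative to another variable
  - y = 3 OR x = 3: forces a choice: either y = 3 or x = 3

Split on the disjunction (y = 3 OR x = 3):
  • If y = 3: with y = 3, every remaining term of the linear equation is divisible by 3, so the left side is ≡ 0 (mod 3); but the right side 1 ≡ 1 (mod 3). No integers can satisfy it.
  • If x = 3: the equation forces y = 8, giving (x, y) = (3, 8), which violates x > y.
Both branches are infeasible, so the system has no integer solution.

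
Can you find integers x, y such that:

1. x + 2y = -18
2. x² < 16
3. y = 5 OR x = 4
No

The full constraint system is jointly infeasible over the integers. Each constraint and what it forces:

  - x + 2y = -18: is a linear equation tying the variables together
  - x² < 16: restricts x to |x| ≤ 3
  - y = 5 OR x = 4: forces a choice: either y = 5 or x = 4

Split on the disjunction (y = 5 OR x = 4):
  • If y = 5: the equation forces x = -28, but x² < 16 requires |x| ≤ 3.
  • If x = 4: this contradicts x² < 16, which requires |x| ≤ 3.
Both branches are infeasible, so the system has no integer solution.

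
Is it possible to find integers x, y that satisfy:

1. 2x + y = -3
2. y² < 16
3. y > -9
Yes

Take x = -2, y = 1. Substituting into each constraint:
  (1) 2(-2) + 1 = -3 ✓
  (2) y² = (1)² = 1, and 1 < 16 ✓
  (3) 1 > -9 ✓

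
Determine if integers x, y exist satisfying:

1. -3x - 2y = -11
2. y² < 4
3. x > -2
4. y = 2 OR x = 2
No

A contradictory subset is {-3x - 2y = -11, y² < 4, y = 2 OR x = 2}. No integer assignment can satisfy these jointly:

  - -3x - 2y = -11: is a linear equation tying the variables together
  - y² < 4: restricts y to |y| ≤ 1
  - y = 2 OR x = 2: forces a choice: either y = 2 or x = 2

Split on the disjunction (y = 2 OR x = 2):
  • If y = 2: this contradicts y² < 4, which requires |y| ≤ 1.
  • If x = 2: with x = 2, every remaining term of the linear equation is divisible by 2, so the left side is ≡ 0 (mod 2); but the right side -5 ≡ 1 (mod 2). No integers can satisfy it.
Both branches are infeasible, so the system has no integer solution.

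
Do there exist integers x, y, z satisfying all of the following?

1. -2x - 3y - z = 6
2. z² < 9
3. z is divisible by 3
Yes

Take x = -3, y = 0, z = 0. Substituting into each constraint:
  (1) -2(-3) - 3(0) + 0 = 6 ✓
  (2) z² = (0)² = 0, and 0 < 9 ✓
  (3) 0 = 3 × 0, remainder 0 ✓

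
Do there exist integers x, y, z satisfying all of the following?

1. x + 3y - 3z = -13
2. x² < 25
Yes

Take x = -1, y = 0, z = 4. Substituting into each constraint:
  (1) (-1) + 3(0) - 3(4) = -13 ✓
  (2) x² = (-1)² = 1, and 1 < 25 ✓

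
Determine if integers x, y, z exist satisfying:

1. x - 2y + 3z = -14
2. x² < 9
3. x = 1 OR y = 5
Yes

Take x = -1, y = 5, z = -1. Substituting into each constraint:
  (1) (-1) - 2(5) + 3(-1) = -14 ✓
  (2) x² = (-1)² = 1, and 1 < 9 ✓
  (3) y = 5, target 5 ✓ (second branch holds)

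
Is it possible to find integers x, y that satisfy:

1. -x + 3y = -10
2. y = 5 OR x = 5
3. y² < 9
No

The full constraint system is jointly infeasible over the integers. Each constraint and what it forces:

  - -x + 3y = -10: is a linear equation tying the variables together
  - y = 5 OR x = 5: forces a choice: either y = 5 or x = 5
  - y² < 9: restricts y to |y| ≤ 2

Split on the disjunction (y = 5 OR x = 5):
  • If y = 5: this contradicts y² < 9, which requires |y| ≤ 2.
  • If x = 5: with x = 5, every remaining term of the linear equation is divisible by 3, so the left side is ≡ 0 (mod 3); but the right side -5 ≡ 1 (mod 3). No integers can satisfy it.
Both branches are infeasible, so the system has no integer solution.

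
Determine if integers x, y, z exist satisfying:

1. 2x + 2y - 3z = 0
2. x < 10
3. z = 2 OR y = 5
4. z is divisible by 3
Yes

Take x = -5, y = 5, z = 0. Substituting into each constraint:
  (1) 2(-5) + 2(5) - 3(0) = 0 ✓
  (2) -5 < 10 ✓
  (3) y = 5, target 5 ✓ (second branch holds)
  (4) 0 = 3 × 0, remainder 0 ✓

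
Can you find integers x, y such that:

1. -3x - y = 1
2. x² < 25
Yes

Take x = 0, y = -1. Substituting into each constraint:
  (1) -3(0) + 1 = 1 ✓
  (2) x² = (0)² = 0, and 0 < 25 ✓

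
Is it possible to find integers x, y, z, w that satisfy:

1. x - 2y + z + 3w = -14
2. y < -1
Yes

Take x = 0, y = -2, z = -18, w = 0. Substituting into each constraint:
  (1) 0 - 2(-2) + (-18) + 3(0) = -14 ✓
  (2) -2 < -1 ✓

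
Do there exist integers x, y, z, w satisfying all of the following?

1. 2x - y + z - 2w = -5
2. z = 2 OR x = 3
Yes

Take x = -4, y = -1, z = 2, w = 0. Substituting into each constraint:
  (1) 2(-4) + 1 + 2 - 2(0) = -5 ✓
  (2) z = 2, target 2 ✓ (first branch holds)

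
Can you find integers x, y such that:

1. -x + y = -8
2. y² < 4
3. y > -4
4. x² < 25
No

A contradictory subset is {-x + y = -8, y > -4, x² < 25}. No integer assignment can satisfy these jointly:

  - -x + y = -8: is a linear equation tying the variables together
  - y > -4: bounds one variable relative to a constant
  - x² < 25: restricts x to |x| ≤ 4

Range argument: with x ∈ [-4, 4], y ∈ [-3, ∞], the left side of the equation is at least -7, but the right side is -8 < -7. No integer solution exists.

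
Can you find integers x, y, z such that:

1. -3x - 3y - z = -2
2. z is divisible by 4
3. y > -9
Yes

Take x = 2, y = 0, z = -4. Substituting into each constraint:
  (1) -3(2) - 3(0) + 4 = -2 ✓
  (2) -4 = 4 × -1, remainder 0 ✓
  (3) 0 > -9 ✓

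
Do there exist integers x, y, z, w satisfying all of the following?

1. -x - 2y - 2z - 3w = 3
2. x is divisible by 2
Yes

Take x = 0, y = -3, z = 0, w = 1. Substituting into each constraint:
  (1) 0 - 2(-3) - 2(0) - 3(1) = 3 ✓
  (2) 0 = 2 × 0, remainder 0 ✓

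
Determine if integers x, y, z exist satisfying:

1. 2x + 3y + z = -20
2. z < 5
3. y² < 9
Yes

Take x = -10, y = 0, z = 0. Substituting into each constraint:
  (1) 2(-10) + 3(0) + 0 = -20 ✓
  (2) 0 < 5 ✓
  (3) y² = (0)² = 0, and 0 < 9 ✓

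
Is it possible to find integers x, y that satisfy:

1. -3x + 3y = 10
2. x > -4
No

Even the single constraint (-3x + 3y = 10) is infeasible over the integers.

  - -3x + 3y = 10: every term on the left is divisible by 3, so the LHS ≡ 0 (mod 3), but the RHS 10 is not — no integer solution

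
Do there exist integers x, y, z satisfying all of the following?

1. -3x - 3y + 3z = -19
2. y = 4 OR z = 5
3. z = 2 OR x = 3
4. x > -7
No

Even the single constraint (-3x - 3y + 3z = -19) is infeasible over the integers.

  - -3x - 3y + 3z = -19: every term on the left is divisible by 3, so the LHS ≡ 0 (mod 3), but the RHS -19 is not — no integer solution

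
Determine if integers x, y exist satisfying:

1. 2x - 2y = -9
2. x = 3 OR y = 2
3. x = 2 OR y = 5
No

Even the single constraint (2x - 2y = -9) is infeasible over the integers.

  - 2x - 2y = -9: every term on the left is divisible by 2, so the LHS ≡ 0 (mod 2), but the RHS -9 is not — no integer solution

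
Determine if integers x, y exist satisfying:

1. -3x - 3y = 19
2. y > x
No

Even the single constraint (-3x - 3y = 19) is infeasible over the integers.

  - -3x - 3y = 19: every term on the left is divisible by 3, so the LHS ≡ 0 (mod 3), but the RHS 19 is not — no integer solution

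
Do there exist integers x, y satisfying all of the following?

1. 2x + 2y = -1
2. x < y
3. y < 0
No

Even the single constraint (2x + 2y = -1) is infeasible over the integers.

  - 2x + 2y = -1: every term on the left is divisible by 2, so the LHS ≡ 0 (mod 2), but the RHS -1 is not — no integer solution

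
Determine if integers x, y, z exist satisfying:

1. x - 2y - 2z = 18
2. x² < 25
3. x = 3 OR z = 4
Yes

Take x = 0, y = -13, z = 4. Substituting into each constraint:
  (1) 0 - 2(-13) - 2(4) = 18 ✓
  (2) x² = (0)² = 0, and 0 < 25 ✓
  (3) z = 4, target 4 ✓ (second branch holds)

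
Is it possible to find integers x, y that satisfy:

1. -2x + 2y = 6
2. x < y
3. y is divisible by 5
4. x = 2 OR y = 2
Yes

Take x = 2, y = 5. Substituting into each constraint:
  (1) -2(2) + 2(5) = 6 ✓
  (2) 2 < 5 ✓
  (3) 5 = 5 × 1, remainder 0 ✓
  (4) x = 2, target 2 ✓ (first branch holds)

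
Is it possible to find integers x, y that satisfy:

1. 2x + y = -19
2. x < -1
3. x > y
Yes

Take x = -2, y = -15. Substituting into each constraint:
  (1) 2(-2) + (-15) = -19 ✓
  (2) -2 < -1 ✓
  (3) -2 > -15 ✓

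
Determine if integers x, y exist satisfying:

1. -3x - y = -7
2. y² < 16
Yes

Take x = 3, y = -2. Substituting into each constraint:
  (1) -3(3) + 2 = -7 ✓
  (2) y² = (-2)² = 4, and 4 < 16 ✓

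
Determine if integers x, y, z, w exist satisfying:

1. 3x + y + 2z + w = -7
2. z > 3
Yes

Take x = 0, y = 0, z = 4, w = -15. Substituting into each constraint:
  (1) 3(0) + 0 + 2(4) + (-15) = -7 ✓
  (2) 4 > 3 ✓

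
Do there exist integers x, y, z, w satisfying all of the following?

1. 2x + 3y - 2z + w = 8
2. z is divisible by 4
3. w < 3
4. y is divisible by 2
Yes

Take x = 4, y = 0, z = 0, w = 0. Substituting into each constraint:
  (1) 2(4) + 3(0) - 2(0) + 0 = 8 ✓
  (2) 0 = 4 × 0, remainder 0 ✓
  (3) 0 < 3 ✓
  (4) 0 = 2 × 0, remainder 0 ✓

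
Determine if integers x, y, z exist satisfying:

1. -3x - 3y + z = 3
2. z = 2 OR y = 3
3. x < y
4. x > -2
Yes

Take x = 2, y = 3, z = 18. Substituting into each constraint:
  (1) -3(2) - 3(3) + 18 = 3 ✓
  (2) y = 3, target 3 ✓ (second branch holds)
  (3) 2 < 3 ✓
  (4) 2 > -2 ✓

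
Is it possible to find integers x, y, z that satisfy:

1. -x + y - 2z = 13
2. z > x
Yes

Take x = 0, y = 15, z = 1. Substituting into each constraint:
  (1) 0 + 15 - 2(1) = 13 ✓
  (2) 1 > 0 ✓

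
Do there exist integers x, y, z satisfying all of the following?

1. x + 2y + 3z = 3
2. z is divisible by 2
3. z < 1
Yes

Take x = 3, y = 0, z = 0. Substituting into each constraint:
  (1) 3 + 2(0) + 3(0) = 3 ✓
  (2) 0 = 2 × 0, remainder 0 ✓
  (3) 0 < 1 ✓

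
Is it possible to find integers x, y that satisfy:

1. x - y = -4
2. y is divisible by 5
Yes

Take x = -4, y = 0. Substituting into each constraint:
  (1) (-4) + 0 = -4 ✓
  (2) 0 = 5 × 0, remainder 0 ✓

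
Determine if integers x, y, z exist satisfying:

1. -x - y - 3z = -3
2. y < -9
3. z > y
Yes

Take x = 13, y = -10, z = 0. Substituting into each constraint:
  (1) (-13) + 10 - 3(0) = -3 ✓
  (2) -10 < -9 ✓
  (3) 0 > -10 ✓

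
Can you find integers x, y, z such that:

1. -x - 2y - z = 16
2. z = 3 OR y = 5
Yes

Take x = 0, y = 5, z = -26. Substituting into each constraint:
  (1) 0 - 2(5) + 26 = 16 ✓
  (2) y = 5, target 5 ✓ (second branch holds)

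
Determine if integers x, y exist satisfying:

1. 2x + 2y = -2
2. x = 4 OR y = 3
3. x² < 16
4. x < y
No

The full constraint system is jointly infeasible over the integers. Each constraint and what it forces:

  - 2x + 2y = -2: is a linear equation tying the variables together
  - x = 4 OR y = 3: forces a choice: either x = 4 or y = 3
  - x² < 16: restricts x to |x| ≤ 3
  - x < y: bounds one variable relative to another variable

Split on the disjunction (x = 4 OR y = 3):
  • If x = 4: this contradicts x² < 16, which requires |x| ≤ 3.
  • If y = 3: the equation forces x = -4, but x² < 16 requires |x| ≤ 3.
Both branches are infeasible, so the system has no integer solution.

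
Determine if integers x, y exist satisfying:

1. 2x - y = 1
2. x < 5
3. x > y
Yes

Take x = 0, y = -1. Substituting into each constraint:
  (1) 2(0) + 1 = 1 ✓
  (2) 0 < 5 ✓
  (3) 0 > -1 ✓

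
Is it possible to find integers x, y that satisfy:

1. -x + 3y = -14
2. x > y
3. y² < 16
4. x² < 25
No

A contradictory subset is {-x + 3y = -14, y² < 16, x² < 25}. No integer assignment can satisfy these jointly:

  - -x + 3y = -14: is a linear equation tying the variables together
  - y² < 16: restricts y to |y| ≤ 3
  - x² < 25: restricts x to |x| ≤ 4

Range argument: with x ∈ [-4, 4], y ∈ [-3, 3], the left side of the equation is at least -13, but the right side is -14 < -13. No integer solution exists.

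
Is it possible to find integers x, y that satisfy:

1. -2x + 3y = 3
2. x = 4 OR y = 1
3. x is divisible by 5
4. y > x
Yes

Take x = 0, y = 1. Substituting into each constraint:
  (1) -2(0) + 3(1) = 3 ✓
  (2) y = 1, target 1 ✓ (second branch holds)
  (3) 0 = 5 × 0, remainder 0 ✓
  (4) 1 > 0 ✓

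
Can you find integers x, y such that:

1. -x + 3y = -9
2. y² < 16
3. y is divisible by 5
Yes

Take x = 9, y = 0. Substituting into each constraint:
  (1) (-9) + 3(0) = -9 ✓
  (2) y² = (0)² = 0, and 0 < 16 ✓
  (3) 0 = 5 × 0, remainder 0 ✓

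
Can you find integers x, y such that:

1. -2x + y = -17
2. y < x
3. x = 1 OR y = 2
Yes

Take x = 1, y = -15. Substituting into each constraint:
  (1) -2(1) + (-15) = -17 ✓
  (2) -15 < 1 ✓
  (3) x = 1, target 1 ✓ (first branch holds)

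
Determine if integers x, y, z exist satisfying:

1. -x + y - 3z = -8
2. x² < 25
Yes

Take x = 2, y = 0, z = 2. Substituting into each constraint:
  (1) (-2) + 0 - 3(2) = -8 ✓
  (2) x² = (2)² = 4, and 4 < 25 ✓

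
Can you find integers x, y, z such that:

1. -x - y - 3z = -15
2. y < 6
Yes

Take x = 0, y = 3, z = 4. Substituting into each constraint:
  (1) 0 + (-3) - 3(4) = -15 ✓
  (2) 3 < 6 ✓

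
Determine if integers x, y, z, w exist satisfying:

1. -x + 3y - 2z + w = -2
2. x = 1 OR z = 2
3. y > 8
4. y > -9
Yes

Take x = 1, y = 9, z = 0, w = -28. Substituting into each constraint:
  (1) (-1) + 3(9) - 2(0) + (-28) = -2 ✓
  (2) x = 1, target 1 ✓ (first branch holds)
  (3) 9 > 8 ✓
  (4) 9 > -9 ✓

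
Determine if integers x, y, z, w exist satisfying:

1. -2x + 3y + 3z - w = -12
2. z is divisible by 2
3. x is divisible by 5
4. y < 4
Yes

Take x = 0, y = 0, z = 0, w = 12. Substituting into each constraint:
  (1) -2(0) + 3(0) + 3(0) + (-12) = -12 ✓
  (2) 0 = 2 × 0, remainder 0 ✓
  (3) 0 = 5 × 0, remainder 0 ✓
  (4) 0 < 4 ✓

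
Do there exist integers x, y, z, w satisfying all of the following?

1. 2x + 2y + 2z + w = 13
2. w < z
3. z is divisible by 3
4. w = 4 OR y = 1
Yes

Take x = -3, y = 1, z = 6, w = 5. Substituting into each constraint:
  (1) 2(-3) + 2(1) + 2(6) + 5 = 13 ✓
  (2) 5 < 6 ✓
  (3) 6 = 3 × 2, remainder 0 ✓
  (4) y = 1, target 1 ✓ (second branch holds)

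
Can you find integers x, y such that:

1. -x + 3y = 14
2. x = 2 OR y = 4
Yes

Take x = -2, y = 4. Substituting into each constraint:
  (1) 2 + 3(4) = 14 ✓
  (2) y = 4, target 4 ✓ (second branch holds)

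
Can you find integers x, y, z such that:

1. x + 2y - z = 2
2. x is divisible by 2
Yes

Take x = 0, y = 0, z = -2. Substituting into each constraint:
  (1) 0 + 2(0) + 2 = 2 ✓
  (2) 0 = 2 × 0, remainder 0 ✓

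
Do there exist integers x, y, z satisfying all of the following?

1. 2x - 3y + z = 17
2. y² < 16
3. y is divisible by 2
Yes

Take x = 0, y = 0, z = 17. Substituting into each constraint:
  (1) 2(0) - 3(0) + 17 = 17 ✓
  (2) y² = (0)² = 0, and 0 < 16 ✓
  (3) 0 = 2 × 0, remainder 0 ✓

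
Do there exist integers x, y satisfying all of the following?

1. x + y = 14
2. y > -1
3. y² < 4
Yes

Take x = 14, y = 0. Substituting into each constraint:
  (1) 14 + 0 = 14 ✓
  (2) 0 > -1 ✓
  (3) y² = (0)² = 0, and 0 < 4 ✓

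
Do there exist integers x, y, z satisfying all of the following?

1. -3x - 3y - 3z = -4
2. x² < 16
No

Even the single constraint (-3x - 3y - 3z = -4) is infeasible over the integers.

  - -3x - 3y - 3z = -4: every term on the left is divisible by 3, so the LHS ≡ 0 (mod 3), but the RHS -4 is not — no integer solution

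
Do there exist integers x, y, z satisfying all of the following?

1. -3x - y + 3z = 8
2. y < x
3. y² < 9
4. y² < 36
Yes

Take x = 2, y = 1, z = 5. Substituting into each constraint:
  (1) -3(2) + (-1) + 3(5) = 8 ✓
  (2) 1 < 2 ✓
  (3) y² = (1)² = 1, and 1 < 9 ✓
  (4) y² = (1)² = 1, and 1 < 36 ✓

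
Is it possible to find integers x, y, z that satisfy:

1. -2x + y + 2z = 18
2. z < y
Yes

Take x = -7, y = 2, z = 1. Substituting into each constraint:
  (1) -2(-7) + 2 + 2(1) = 18 ✓
  (2) 1 < 2 ✓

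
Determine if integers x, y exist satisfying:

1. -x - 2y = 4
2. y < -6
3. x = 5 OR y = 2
No

The full constraint system is jointly infeasible over the integers. Each constraint and what it forces:

  - -x - 2y = 4: is a linear equation tying the variables together
  - y < -6: bounds one variable relative to a constant
  - x = 5 OR y = 2: forces a choice: either x = 5 or y = 2

Split on the disjunction (x = 5 OR y = 2):
  • If x = 5: with x = 5, every remaining term of the linear equation is divisible by 2, so the left side is ≡ 0 (mod 2); but the right side 9 ≡ 1 (mod 2). No integers can satisfy it.
  • If y = 2: this contradicts the bound y ≤ -7.
Both branches are infeasible, so the system has no integer solution.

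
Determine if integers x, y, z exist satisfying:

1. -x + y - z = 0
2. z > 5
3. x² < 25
Yes

Take x = 0, y = 6, z = 6. Substituting into each constraint:
  (1) 0 + 6 + (-6) = 0 ✓
  (2) 6 > 5 ✓
  (3) x² = (0)² = 0, and 0 < 25 ✓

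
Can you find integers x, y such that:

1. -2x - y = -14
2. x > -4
Yes

Take x = 0, y = 14. Substituting into each constraint:
  (1) -2(0) + (-14) = -14 ✓
  (2) 0 > -4 ✓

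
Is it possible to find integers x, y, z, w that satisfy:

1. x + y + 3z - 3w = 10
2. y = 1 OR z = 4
Yes

Take x = 0, y = 1, z = 5, w = 2. Substituting into each constraint:
  (1) 0 + 1 + 3(5) - 3(2) = 10 ✓
  (2) y = 1, target 1 ✓ (first branch holds)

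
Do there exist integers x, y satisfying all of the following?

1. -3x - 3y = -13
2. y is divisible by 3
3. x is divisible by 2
No

Even the single constraint (-3x - 3y = -13) is infeasible over the integers.

  - -3x - 3y = -13: every term on the left is divisible by 3, so the LHS ≡ 0 (mod 3), but the RHS -13 is not — no integer solution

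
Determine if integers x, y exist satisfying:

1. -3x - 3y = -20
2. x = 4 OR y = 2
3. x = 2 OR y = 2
No

Even the single constraint (-3x - 3y = -20) is infeasible over the integers.

  - -3x - 3y = -20: every term on the left is divisible by 3, so the LHS ≡ 0 (mod 3), but the RHS -20 is not — no integer solution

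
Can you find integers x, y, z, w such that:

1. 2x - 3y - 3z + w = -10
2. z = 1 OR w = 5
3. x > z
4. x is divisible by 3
Yes

Take x = 0, y = 6, z = -1, w = 5. Substituting into each constraint:
  (1) 2(0) - 3(6) - 3(-1) + 5 = -10 ✓
  (2) w = 5, target 5 ✓ (second branch holds)
  (3) 0 > -1 ✓
  (4) 0 = 3 × 0, remainder 0 ✓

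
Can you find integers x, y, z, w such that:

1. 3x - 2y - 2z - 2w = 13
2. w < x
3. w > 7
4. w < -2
No

A contradictory subset is {w > 7, w < -2}. No integer assignment can satisfy these jointly:

  - w > 7: bounds one variable relative to a constant
  - w < -2: bounds one variable relative to a constant

Direct contradiction: the bounds on w require w ≥ 8 and w ≤ -3 simultaneously, which is empty.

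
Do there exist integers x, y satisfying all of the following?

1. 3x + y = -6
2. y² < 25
Yes

Take x = -2, y = 0. Substituting into each constraint:
  (1) 3(-2) + 0 = -6 ✓
  (2) y² = (0)² = 0, and 0 < 25 ✓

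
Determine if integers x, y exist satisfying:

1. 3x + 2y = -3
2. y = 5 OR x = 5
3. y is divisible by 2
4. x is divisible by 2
No

A contradictory subset is {3x + 2y = -3, y = 5 OR x = 5, x is divisible by 2}. No integer assignment can satisfy these jointly:

  - 3x + 2y = -3: is a linear equation tying the variables together
  - y = 5 OR x = 5: forces a choice: either y = 5 or x = 5
  - x is divisible by 2: restricts x to multiples of 2

Modular obstruction: writing x = 2x', every remaining term of the linear equation is divisible by 2, so the left side is ≡ 0 (mod 2); but the right side -3 ≡ 1 (mod 2). No integers can satisfy it.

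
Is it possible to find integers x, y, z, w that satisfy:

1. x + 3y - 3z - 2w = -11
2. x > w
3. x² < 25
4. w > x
No

A contradictory subset is {x > w, w > x}. No integer assignment can satisfy these jointly:

  - x > w: bounds one variable relative to another variable
  - w > x: bounds one variable relative to another variable

Direct contradiction: x > w and w > x cannot both hold.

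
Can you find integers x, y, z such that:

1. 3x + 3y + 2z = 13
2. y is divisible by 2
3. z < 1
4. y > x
Yes

Take x = 3, y = 4, z = -4. Substituting into each constraint:
  (1) 3(3) + 3(4) + 2(-4) = 13 ✓
  (2) 4 = 2 × 2, remainder 0 ✓
  (3) -4 < 1 ✓
  (4) 4 > 3 ✓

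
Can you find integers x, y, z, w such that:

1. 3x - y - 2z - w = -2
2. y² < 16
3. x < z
Yes

Take x = -1, y = 0, z = 0, w = -1. Substituting into each constraint:
  (1) 3(-1) + 0 - 2(0) + 1 = -2 ✓
  (2) y² = (0)² = 0, and 0 < 16 ✓
  (3) -1 < 0 ✓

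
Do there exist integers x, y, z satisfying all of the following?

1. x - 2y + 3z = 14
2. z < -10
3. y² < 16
Yes

Take x = 47, y = 0, z = -11. Substituting into each constraint:
  (1) 47 - 2(0) + 3(-11) = 14 ✓
  (2) -11 < -10 ✓
  (3) y² = (0)² = 0, and 0 < 16 ✓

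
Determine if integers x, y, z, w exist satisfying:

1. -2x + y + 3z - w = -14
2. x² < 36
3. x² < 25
Yes

Take x = 0, y = -14, z = 0, w = 0. Substituting into each constraint:
  (1) -2(0) + (-14) + 3(0) + 0 = -14 ✓
  (2) x² = (0)² = 0, and 0 < 36 ✓
  (3) x² = (0)² = 0, and 0 < 25 ✓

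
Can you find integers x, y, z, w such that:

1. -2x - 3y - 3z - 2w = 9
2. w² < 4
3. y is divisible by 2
Yes

Take x = -6, y = 0, z = 1, w = 0. Substituting into each constraint:
  (1) -2(-6) - 3(0) - 3(1) - 2(0) = 9 ✓
  (2) w² = (0)² = 0, and 0 < 4 ✓
  (3) 0 = 2 × 0, remainder 0 ✓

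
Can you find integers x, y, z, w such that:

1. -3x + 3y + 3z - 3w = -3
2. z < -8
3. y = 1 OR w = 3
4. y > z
Yes

Take x = -7, y = 1, z = -9, w = 0. Substituting into each constraint:
  (1) -3(-7) + 3(1) + 3(-9) - 3(0) = -3 ✓
  (2) -9 < -8 ✓
  (3) y = 1, target 1 ✓ (first branch holds)
  (4) 1 > -9 ✓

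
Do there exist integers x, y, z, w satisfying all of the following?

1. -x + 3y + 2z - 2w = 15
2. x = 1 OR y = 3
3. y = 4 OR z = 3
Yes

Take x = 1, y = 2, z = 3, w = -2. Substituting into each constraint:
  (1) (-1) + 3(2) + 2(3) - 2(-2) = 15 ✓
  (2) x = 1, target 1 ✓ (first branch holds)
  (3) z = 3, target 3 ✓ (second branch holds)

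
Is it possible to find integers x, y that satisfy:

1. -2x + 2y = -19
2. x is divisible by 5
No

Even the single constraint (-2x + 2y = -19) is infeasible over the integers.

  - -2x + 2y = -19: every term on the left is divisible by 2, so the LHS ≡ 0 (mod 2), but the RHS -19 is not — no integer solution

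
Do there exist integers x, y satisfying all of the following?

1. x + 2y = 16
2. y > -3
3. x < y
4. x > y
No

A contradictory subset is {x < y, x > y}. No integer assignment can satisfy these jointly:

  - x < y: bounds one variable relative to another variable
  - x > y: bounds one variable relative to another variable

Direct contradiction: y > x and x > y cannot both hold.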